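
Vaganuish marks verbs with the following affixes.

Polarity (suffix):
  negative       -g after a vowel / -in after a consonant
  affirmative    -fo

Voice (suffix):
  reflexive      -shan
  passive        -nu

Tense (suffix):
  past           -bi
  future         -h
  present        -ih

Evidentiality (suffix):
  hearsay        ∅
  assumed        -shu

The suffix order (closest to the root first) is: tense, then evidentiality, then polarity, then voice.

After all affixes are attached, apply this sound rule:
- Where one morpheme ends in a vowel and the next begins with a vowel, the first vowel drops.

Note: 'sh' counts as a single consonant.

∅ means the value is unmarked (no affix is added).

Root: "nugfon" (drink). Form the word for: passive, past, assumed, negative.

nugfonbishugnu

Attach tense past -bi → nugfonbi.
Attach evidentiality assumed -shu → nugfonbishu.
Attach polarity negative -g (after vowel 'u') → nugfonbishug.
Attach voice passive -nu → nugfonbishugnu.
Vowel deletion: no change.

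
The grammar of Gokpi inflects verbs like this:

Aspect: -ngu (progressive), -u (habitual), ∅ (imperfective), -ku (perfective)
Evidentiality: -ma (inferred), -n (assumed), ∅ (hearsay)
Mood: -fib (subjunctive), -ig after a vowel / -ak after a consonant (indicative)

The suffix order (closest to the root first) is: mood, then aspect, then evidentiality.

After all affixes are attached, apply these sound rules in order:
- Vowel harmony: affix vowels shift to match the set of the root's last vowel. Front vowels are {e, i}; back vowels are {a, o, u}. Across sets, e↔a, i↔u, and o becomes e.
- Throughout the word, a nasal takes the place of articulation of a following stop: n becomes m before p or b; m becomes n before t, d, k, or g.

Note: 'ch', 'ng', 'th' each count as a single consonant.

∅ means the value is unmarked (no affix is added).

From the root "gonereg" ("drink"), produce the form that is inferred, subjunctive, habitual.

Attach mood subjunctive -fib → goneregfib.
Attach aspect habitual -u → goneregfibu.
Attach evidentiality inferred -ma → goneregfibuma.
Apply vowel harmony: goneregfibuma → goneregfibime.
Nasal assimilation: no change.

goneregfibime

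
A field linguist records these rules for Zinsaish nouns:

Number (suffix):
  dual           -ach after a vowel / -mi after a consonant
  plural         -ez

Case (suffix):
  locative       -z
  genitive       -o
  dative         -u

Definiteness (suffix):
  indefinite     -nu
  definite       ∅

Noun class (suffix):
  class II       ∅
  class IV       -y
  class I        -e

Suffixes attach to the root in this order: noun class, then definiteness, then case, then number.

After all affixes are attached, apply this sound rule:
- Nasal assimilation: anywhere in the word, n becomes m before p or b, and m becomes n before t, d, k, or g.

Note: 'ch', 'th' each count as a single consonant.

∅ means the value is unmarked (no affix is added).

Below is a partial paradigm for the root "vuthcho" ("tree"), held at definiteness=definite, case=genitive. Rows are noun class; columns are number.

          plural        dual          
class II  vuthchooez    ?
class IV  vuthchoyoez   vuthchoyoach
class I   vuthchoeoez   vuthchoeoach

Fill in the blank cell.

noun class = class II: zero marking, form stays vuthcho.
definiteness = definite: zero marking, form stays vuthcho.
Attach case genitive -o → vuthchoo.
Attach number dual -ach (after vowel 'o') → vuthchooach.
Nasal assimilation: no change.

vuthchooach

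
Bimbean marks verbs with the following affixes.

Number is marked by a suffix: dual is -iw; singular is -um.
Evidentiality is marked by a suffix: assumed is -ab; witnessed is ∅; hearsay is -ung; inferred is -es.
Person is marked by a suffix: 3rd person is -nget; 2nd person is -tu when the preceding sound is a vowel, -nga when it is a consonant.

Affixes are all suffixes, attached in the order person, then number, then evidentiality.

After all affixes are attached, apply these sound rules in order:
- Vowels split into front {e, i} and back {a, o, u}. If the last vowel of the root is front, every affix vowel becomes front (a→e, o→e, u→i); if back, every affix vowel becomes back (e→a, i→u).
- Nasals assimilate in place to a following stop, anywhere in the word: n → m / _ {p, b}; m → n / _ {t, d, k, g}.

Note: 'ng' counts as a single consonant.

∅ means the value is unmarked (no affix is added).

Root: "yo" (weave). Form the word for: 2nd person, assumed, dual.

yotuuwab

Attach person 2nd person -tu (after vowel 'o') → yotu.
Attach number dual -iw → yotuiw.
Attach evidentiality assumed -ab → yotuiwab.
Apply vowel harmony: yotuiwab → yotuuwab.
Nasal assimilation: no change.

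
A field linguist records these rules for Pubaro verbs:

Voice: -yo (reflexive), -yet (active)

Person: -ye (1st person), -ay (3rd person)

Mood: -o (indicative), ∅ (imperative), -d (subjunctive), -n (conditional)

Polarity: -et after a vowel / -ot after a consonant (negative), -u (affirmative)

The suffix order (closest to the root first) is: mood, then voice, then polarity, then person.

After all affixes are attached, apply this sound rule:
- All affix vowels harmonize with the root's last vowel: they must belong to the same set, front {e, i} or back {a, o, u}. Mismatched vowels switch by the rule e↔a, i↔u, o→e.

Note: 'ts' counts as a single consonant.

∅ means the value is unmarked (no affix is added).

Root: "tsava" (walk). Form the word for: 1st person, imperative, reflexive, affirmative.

tsavayouya

mood = imperative: zero marking, form stays tsava.
Attach voice reflexive -yo → tsavayo.
Attach polarity affirmative -u → tsavayou.
Attach person 1st person -ye → tsavayouye.
Apply vowel harmony: tsavayouye → tsavayouya.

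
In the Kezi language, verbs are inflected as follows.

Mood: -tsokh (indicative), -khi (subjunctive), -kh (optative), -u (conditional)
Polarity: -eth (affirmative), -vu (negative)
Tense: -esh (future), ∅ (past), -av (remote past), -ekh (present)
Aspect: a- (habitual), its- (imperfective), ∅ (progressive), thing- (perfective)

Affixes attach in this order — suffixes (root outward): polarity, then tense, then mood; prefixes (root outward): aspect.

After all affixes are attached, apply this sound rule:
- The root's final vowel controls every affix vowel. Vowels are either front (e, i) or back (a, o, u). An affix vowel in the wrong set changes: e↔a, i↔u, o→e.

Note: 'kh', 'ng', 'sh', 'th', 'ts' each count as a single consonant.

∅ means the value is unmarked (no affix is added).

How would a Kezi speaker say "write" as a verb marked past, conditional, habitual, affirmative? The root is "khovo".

Attach polarity affirmative -eth → khovoeth.
Attach aspect habitual a- → akhovoeth.
tense = past: zero marking, form stays akhovoeth.
Attach mood conditional -u → akhovoethu.
Apply vowel harmony: akhovoethu → akhovoathu.

akhovoathu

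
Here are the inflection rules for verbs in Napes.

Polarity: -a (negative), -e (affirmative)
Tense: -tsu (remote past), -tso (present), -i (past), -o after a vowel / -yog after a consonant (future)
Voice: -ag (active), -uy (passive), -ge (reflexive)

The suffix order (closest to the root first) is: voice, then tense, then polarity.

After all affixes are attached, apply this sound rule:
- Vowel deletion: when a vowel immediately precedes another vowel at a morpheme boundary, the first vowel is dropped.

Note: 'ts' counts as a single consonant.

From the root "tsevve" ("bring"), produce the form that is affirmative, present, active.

tsevvagtse

Attach voice active -ag → tsevveag.
Attach tense present -tso → tsevveagtso.
Attach polarity affirmative -e → tsevveagtsoe.
Apply vowel deletion: tsevveagtsoe → tsevvagtse.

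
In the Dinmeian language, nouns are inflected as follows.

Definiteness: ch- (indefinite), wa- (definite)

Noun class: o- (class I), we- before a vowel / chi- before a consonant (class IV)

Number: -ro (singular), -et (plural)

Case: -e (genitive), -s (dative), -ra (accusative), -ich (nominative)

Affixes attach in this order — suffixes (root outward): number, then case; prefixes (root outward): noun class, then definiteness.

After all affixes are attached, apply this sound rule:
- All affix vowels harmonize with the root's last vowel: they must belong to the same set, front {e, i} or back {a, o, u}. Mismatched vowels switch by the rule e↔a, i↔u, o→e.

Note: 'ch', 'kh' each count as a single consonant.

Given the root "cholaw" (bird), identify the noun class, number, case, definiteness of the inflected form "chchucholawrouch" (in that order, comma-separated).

Segment: ch-chi-cholaw-ro-ich.
noun class: we/chi- → class IV.
number: -ro → singular.
case: -ich → nominative.
definiteness: ch- → indefinite.

class IV, singular, nominative, indefinite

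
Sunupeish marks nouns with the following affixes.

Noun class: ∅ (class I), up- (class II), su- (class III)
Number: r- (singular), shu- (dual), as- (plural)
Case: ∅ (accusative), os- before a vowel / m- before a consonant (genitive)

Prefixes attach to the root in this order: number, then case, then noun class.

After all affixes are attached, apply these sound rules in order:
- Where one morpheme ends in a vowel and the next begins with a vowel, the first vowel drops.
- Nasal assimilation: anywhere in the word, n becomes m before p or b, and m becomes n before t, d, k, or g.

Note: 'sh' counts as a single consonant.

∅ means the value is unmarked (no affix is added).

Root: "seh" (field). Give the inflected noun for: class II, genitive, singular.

Attach number singular r- → rseh.
Attach case genitive m- (before consonant 'r') → mrseh.
Attach noun class class II up- → upmrseh.
Vowel deletion: no change.
Nasal assimilation: no change.

upmrseh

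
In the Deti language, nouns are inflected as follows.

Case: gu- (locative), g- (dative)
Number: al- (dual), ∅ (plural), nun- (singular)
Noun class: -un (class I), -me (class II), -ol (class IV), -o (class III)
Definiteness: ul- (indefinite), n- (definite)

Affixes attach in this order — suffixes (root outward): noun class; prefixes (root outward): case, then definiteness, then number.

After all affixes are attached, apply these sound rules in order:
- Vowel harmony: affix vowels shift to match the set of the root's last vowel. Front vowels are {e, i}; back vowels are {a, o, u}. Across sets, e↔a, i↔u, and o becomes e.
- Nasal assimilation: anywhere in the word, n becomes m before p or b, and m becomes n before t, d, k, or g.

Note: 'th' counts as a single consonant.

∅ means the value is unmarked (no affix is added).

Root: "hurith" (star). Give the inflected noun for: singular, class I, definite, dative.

Attach case dative g- → ghurith.
Attach definiteness definite n- → nghurith.
Attach noun class class I -un → nghurithun.
Attach number singular nun- → nunnghurithun.
Apply vowel harmony: nunnghurithun → ninnghurithin.
Nasal assimilation: no change.

ninnghurithin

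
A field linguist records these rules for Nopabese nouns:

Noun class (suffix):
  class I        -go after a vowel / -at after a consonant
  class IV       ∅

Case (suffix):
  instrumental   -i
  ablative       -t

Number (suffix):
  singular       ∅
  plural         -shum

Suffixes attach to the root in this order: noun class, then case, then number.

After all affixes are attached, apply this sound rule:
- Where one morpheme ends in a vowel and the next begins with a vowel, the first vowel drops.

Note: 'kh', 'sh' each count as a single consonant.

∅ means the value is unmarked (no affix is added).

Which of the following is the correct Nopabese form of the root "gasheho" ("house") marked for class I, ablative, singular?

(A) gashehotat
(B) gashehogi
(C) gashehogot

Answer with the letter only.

C

Attach noun class class I -go (after vowel 'o') → gashehogo.
Attach case ablative -t → gashehogot.
number = singular: zero marking, form stays gashehogot.
Vowel deletion: no change.
So the correct form is gashehogot, option (C).
(B) gashehogi is wrong: it uses instrumental instead of ablative for case.
(A) gashehotat is wrong: it has the affixes in the wrong order.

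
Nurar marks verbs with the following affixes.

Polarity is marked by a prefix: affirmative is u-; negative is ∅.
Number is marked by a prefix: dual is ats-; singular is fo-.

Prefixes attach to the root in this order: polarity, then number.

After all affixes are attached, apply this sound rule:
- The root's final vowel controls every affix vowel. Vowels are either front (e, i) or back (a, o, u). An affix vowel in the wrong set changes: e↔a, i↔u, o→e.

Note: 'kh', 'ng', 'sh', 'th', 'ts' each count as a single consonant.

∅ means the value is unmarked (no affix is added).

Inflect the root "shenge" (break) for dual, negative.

polarity = negative: zero marking, form stays shenge.
Attach number dual ats- → atsshenge.
Apply vowel harmony: atsshenge → etsshenge.

etsshenge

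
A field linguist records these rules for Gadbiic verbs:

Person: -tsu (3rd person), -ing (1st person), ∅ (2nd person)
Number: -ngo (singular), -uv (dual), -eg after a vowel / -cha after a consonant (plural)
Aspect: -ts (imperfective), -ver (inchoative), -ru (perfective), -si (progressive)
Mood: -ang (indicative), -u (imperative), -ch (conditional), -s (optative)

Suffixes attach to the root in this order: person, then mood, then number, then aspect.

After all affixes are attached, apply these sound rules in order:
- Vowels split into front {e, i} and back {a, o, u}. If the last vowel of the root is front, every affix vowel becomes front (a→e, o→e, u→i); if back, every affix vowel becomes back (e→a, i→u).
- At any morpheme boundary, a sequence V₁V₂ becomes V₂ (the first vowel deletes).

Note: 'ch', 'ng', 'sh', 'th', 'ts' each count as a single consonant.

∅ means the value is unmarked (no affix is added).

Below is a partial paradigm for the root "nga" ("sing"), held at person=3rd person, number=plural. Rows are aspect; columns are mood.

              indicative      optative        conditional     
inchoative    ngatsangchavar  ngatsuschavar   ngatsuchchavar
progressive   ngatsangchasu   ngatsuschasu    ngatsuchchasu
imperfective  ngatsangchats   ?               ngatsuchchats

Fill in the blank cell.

Attach person 3rd person -tsu → ngatsu.
Attach mood optative -s → ngatsus.
Attach number plural -cha (after consonant 's') → ngatsuscha.
Attach aspect imperfective -ts → ngatsuschats.
Vowel harmony: no change.
Vowel deletion: no change.

ngatsuschats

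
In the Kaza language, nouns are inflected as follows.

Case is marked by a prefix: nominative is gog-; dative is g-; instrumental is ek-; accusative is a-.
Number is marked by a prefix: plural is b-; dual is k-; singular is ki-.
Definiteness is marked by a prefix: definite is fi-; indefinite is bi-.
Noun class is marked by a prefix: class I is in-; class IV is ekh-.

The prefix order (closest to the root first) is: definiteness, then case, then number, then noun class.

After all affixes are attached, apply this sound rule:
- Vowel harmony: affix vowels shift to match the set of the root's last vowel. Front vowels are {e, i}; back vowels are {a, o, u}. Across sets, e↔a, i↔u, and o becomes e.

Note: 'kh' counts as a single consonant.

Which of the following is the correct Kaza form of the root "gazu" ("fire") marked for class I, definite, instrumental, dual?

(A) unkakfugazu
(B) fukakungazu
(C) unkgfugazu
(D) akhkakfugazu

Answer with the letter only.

A

Attach definiteness definite fi- → figazu.
Attach case instrumental ek- → ekfigazu.
Attach number dual k- → kekfigazu.
Attach noun class class I in- → inkekfigazu.
Apply vowel harmony: inkekfigazu → unkakfugazu.
So the correct form is unkakfugazu, option (A).
(D) akhkakfugazu is wrong: it uses class IV instead of class I for noun class.
(B) fukakungazu is wrong: it has the affixes in the wrong order.
(C) unkgfugazu is wrong: it uses dative instead of instrumental for case.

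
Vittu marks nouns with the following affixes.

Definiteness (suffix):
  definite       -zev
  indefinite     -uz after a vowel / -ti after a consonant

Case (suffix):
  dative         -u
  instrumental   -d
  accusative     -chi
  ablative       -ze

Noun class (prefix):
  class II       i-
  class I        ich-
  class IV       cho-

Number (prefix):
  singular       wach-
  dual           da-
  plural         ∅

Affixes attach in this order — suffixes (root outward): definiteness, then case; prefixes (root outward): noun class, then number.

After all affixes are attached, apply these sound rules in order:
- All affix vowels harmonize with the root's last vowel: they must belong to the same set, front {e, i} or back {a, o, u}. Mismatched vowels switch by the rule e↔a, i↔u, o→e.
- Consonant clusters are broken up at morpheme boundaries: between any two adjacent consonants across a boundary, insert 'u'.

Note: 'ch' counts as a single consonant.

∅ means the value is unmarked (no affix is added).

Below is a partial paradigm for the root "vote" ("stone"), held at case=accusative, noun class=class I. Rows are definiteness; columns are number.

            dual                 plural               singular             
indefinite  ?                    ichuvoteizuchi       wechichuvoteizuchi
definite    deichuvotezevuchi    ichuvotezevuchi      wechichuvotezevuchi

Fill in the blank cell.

deichuvoteizuchi

Attach definiteness indefinite -uz (after vowel 'e') → voteuz.
Attach case accusative -chi → voteuzchi.
Attach noun class class I ich- → ichvoteuzchi.
Attach number dual da- → daichvoteuzchi.
Apply vowel harmony: daichvoteuzchi → deichvoteizchi.
Apply epenthesis: deichvoteizchi → deichuvoteizuchi.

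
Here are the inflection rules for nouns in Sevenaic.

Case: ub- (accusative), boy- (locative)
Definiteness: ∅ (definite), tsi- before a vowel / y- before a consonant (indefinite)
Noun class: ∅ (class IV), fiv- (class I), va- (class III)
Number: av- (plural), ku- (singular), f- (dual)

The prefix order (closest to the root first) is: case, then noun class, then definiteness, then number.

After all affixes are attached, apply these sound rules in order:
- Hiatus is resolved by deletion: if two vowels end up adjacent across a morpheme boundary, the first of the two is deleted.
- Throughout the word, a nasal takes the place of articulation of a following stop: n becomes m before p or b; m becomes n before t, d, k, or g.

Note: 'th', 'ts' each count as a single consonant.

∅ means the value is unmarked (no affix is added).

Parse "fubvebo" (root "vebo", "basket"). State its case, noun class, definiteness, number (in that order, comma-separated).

Segment: f-ub-vebo.
case: ub- → accusative.
noun class: ∅ → class IV.
definiteness: ∅ → definite.
number: f- → dual.

accusative, class IV, definite, dual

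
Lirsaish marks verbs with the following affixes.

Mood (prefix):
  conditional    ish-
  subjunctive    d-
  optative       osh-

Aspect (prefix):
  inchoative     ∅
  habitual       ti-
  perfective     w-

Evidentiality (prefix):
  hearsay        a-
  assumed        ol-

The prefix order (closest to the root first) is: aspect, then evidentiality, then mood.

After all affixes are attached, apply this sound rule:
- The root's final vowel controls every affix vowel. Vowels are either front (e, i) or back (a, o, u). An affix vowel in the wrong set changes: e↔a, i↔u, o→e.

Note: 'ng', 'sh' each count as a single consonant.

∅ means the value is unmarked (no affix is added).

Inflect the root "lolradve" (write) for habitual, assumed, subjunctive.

Attach aspect habitual ti- → tilolradve.
Attach evidentiality assumed ol- → oltilolradve.
Attach mood subjunctive d- → doltilolradve.
Apply vowel harmony: doltilolradve → deltilolradve.

deltilolradve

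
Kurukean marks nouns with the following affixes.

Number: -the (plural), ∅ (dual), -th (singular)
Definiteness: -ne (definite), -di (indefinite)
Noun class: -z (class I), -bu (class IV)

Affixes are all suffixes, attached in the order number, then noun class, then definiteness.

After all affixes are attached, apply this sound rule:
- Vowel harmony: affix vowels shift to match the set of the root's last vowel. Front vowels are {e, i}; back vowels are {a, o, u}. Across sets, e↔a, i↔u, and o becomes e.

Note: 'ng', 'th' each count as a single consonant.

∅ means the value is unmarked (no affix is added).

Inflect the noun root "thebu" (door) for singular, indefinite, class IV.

thebuthbudu

Attach number singular -th → thebuth.
Attach noun class class IV -bu → thebuthbu.
Attach definiteness indefinite -di → thebuthbudi.
Apply vowel harmony: thebuthbudi → thebuthbudu.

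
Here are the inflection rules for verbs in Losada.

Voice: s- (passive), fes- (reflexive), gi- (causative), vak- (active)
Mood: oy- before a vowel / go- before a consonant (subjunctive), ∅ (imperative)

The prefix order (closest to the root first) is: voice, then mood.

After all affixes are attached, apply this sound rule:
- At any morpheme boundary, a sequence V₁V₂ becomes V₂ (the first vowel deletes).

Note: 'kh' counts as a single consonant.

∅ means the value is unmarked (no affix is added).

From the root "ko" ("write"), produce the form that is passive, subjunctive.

gosko

Attach voice passive s- → sko.
Attach mood subjunctive go- (before consonant 's') → gosko.
Vowel deletion: no change.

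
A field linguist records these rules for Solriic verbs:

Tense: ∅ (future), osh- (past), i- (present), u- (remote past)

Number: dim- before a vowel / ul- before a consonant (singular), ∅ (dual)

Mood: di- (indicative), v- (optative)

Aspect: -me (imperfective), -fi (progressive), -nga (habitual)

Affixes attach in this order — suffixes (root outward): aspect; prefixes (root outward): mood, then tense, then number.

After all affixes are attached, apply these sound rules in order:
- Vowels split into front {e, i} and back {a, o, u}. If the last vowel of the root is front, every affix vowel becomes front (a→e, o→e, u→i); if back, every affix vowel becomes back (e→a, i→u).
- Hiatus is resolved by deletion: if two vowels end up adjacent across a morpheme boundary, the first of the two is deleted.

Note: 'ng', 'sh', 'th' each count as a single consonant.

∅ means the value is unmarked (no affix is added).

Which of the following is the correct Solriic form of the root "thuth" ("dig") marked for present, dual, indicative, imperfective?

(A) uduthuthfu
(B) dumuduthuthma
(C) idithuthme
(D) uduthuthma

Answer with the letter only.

Attach mood indicative di- → dithuth.
Attach tense present i- → idithuth.
Attach aspect imperfective -me → idithuthme.
number = dual: zero marking, form stays idithuthme.
Apply vowel harmony: idithuthme → uduthuthma.
Vowel deletion: no change.
So the correct form is uduthuthma, option (D).
(A) uduthuthfu is wrong: it uses progressive instead of imperfective for aspect.
(B) dumuduthuthma is wrong: it uses singular instead of dual for number.
(C) idithuthme is wrong: it fails to apply the sound rule(s).

D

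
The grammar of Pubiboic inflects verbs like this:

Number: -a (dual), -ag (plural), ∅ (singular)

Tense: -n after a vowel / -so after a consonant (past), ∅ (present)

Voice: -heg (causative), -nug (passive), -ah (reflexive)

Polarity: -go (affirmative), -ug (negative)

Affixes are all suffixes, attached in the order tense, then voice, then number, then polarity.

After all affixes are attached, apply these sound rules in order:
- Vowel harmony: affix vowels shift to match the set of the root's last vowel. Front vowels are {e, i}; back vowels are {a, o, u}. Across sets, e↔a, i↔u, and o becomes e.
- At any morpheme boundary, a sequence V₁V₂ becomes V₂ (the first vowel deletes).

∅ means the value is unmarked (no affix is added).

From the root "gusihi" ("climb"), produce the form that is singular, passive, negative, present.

tense = present: zero marking, form stays gusihi.
Attach voice passive -nug → gusihinug.
number = singular: zero marking, form stays gusihinug.
Attach polarity negative -ug → gusihinugug.
Apply vowel harmony: gusihinugug → gusihinigig.
Vowel deletion: no change.

gusihinigig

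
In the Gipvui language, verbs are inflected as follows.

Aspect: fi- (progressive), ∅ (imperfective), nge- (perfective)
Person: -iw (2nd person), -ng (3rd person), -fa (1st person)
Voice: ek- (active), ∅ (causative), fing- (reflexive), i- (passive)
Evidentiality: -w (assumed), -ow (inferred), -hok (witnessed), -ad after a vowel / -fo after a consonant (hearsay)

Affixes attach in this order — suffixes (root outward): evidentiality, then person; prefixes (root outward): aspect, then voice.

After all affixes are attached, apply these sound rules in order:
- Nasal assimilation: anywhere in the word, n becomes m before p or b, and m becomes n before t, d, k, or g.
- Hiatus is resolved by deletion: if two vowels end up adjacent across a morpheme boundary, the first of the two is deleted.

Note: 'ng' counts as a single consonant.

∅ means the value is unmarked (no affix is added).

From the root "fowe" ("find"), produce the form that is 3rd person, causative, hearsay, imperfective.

fowadng

Attach evidentiality hearsay -ad (after vowel 'e') → fowead.
Attach person 3rd person -ng → foweadng.
aspect = imperfective: zero marking, form stays foweadng.
voice = causative: zero marking, form stays foweadng.
Nasal assimilation: no change.
Apply vowel deletion: foweadng → fowadng.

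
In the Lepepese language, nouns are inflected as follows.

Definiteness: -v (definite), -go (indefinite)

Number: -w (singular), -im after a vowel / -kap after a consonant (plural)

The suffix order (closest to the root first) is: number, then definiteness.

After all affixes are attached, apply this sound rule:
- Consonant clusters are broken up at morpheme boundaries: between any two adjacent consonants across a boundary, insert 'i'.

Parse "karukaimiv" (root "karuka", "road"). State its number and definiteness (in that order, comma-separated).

Segment: karuka-im-v.
number: -im/kap → plural.
definiteness: -v → definite.

plural, definite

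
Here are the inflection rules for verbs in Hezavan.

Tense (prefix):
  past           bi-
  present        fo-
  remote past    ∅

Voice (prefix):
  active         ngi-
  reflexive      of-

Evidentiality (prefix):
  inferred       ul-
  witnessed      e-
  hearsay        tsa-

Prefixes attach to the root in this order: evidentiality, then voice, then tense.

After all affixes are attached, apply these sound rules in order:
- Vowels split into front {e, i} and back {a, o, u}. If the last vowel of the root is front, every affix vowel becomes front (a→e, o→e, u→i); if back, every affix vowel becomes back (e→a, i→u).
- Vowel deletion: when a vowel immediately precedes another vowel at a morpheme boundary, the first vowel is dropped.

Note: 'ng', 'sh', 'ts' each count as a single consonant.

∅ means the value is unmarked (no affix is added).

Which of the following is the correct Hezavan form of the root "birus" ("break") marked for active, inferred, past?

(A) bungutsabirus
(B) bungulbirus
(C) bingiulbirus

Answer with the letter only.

B

Attach evidentiality inferred ul- → ulbirus.
Attach voice active ngi- → ngiulbirus.
Attach tense past bi- → bingiulbirus.
Apply vowel harmony: bingiulbirus → bunguulbirus.
Apply vowel deletion: bunguulbirus → bungulbirus.
So the correct form is bungulbirus, option (B).
(A) bungutsabirus is wrong: it uses hearsay instead of inferred for evidentiality.
(C) bingiulbirus is wrong: it fails to apply the sound rule(s).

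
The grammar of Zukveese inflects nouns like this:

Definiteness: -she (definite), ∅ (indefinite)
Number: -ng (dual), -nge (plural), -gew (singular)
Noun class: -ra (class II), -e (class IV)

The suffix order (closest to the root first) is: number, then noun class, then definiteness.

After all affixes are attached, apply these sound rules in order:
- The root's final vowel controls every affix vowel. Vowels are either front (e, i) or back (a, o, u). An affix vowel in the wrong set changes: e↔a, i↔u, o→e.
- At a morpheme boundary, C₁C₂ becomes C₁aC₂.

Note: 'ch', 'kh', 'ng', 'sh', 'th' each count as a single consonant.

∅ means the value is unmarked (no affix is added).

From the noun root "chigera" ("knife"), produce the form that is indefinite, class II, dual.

Attach number dual -ng → chigerang.
Attach noun class class II -ra → chigerangra.
definiteness = indefinite: zero marking, form stays chigerangra.
Vowel harmony: no change.
Apply epenthesis: chigerangra → chigerangara.

chigerangara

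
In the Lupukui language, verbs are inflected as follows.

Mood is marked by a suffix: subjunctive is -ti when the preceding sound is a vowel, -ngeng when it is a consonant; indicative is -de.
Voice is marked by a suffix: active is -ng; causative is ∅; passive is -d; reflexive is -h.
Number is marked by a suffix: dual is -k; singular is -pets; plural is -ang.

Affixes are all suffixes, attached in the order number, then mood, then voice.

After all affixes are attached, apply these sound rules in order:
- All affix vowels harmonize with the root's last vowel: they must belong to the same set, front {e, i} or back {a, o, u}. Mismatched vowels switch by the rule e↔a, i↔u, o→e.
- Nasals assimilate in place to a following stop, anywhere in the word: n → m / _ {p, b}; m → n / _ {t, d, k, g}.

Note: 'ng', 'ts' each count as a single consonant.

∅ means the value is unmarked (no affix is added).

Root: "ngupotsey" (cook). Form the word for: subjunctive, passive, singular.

ngupotseypetsngengd

Attach number singular -pets → ngupotseypets.
Attach mood subjunctive -ngeng (after consonant 'ts') → ngupotseypetsngeng.
Attach voice passive -d → ngupotseypetsngengd.
Vowel harmony: no change.
Nasal assimilation: no change.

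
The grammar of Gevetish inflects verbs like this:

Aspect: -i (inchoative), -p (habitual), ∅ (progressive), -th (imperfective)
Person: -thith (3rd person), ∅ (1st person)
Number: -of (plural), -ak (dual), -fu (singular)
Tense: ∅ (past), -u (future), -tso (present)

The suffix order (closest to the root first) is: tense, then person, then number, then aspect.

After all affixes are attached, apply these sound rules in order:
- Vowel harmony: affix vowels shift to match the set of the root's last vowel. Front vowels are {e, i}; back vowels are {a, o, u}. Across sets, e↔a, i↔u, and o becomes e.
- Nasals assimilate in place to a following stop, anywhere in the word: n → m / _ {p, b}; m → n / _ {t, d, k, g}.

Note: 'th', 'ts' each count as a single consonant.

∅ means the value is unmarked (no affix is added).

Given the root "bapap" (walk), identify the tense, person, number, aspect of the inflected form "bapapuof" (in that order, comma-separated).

future, 1st person, plural, progressive

Segment: bapap-u-of.
tense: -u → future.
person: ∅ → 1st person.
number: -of → plural.
aspect: ∅ → progressive.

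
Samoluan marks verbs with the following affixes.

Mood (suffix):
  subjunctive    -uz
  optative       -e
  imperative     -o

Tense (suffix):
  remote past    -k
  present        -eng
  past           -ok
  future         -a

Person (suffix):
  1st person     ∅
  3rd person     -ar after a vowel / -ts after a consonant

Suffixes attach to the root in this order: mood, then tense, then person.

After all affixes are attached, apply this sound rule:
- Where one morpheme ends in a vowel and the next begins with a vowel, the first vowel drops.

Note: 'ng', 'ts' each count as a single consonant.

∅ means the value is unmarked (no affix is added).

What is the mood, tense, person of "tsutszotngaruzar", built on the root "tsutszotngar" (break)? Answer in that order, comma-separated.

subjunctive, future, 3rd person

Segment: tsutszotngar-uz-a-ar.
mood: -uz → subjunctive.
tense: -a → future.
person: -ar/ts → 3rd person.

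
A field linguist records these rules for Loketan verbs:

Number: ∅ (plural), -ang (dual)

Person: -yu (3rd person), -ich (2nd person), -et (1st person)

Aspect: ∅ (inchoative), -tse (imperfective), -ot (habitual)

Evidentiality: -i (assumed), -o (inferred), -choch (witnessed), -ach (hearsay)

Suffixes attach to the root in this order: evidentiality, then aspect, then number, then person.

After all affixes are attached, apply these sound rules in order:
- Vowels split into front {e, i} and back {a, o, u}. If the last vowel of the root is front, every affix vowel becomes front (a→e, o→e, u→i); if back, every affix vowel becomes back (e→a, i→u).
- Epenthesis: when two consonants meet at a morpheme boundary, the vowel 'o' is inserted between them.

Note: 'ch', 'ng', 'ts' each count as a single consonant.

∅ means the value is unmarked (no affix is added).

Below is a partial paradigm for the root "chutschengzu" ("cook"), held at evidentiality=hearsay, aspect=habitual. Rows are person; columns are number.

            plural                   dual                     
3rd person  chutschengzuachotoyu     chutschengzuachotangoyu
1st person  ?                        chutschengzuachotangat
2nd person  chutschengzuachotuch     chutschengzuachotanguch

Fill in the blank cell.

chutschengzuachotat

Attach evidentiality hearsay -ach → chutschengzuach.
Attach aspect habitual -ot → chutschengzuachot.
number = plural: zero marking, form stays chutschengzuachot.
Attach person 1st person -et → chutschengzuachotet.
Apply vowel harmony: chutschengzuachotet → chutschengzuachotat.
Epenthesis: no change.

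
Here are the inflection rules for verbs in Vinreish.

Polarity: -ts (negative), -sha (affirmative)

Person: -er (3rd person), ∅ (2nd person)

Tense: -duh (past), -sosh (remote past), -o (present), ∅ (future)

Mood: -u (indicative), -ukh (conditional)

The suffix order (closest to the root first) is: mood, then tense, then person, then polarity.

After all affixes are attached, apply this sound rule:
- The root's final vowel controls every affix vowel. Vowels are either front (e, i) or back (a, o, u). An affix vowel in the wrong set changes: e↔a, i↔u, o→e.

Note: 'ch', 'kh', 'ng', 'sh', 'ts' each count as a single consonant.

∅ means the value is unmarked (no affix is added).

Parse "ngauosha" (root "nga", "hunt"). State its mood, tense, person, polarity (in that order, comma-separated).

Segment: nga-u-o-sha.
mood: -u → indicative.
tense: -o → present.
person: ∅ → 2nd person.
polarity: -sha → affirmative.

indicative, present, 2nd person, affirmative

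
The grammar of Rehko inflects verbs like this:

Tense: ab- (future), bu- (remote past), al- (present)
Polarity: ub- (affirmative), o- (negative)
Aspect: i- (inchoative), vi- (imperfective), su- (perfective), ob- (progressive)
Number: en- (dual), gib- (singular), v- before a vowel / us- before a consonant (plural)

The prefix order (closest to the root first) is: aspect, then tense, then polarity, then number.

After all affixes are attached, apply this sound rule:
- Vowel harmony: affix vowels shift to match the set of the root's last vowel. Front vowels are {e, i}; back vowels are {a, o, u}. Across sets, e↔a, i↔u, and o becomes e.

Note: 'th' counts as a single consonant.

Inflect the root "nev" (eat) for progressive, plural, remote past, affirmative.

Attach aspect progressive ob- → obnev.
Attach tense remote past bu- → buobnev.
Attach polarity affirmative ub- → ubbuobnev.
Attach number plural v- (before vowel 'u') → vubbuobnev.
Apply vowel harmony: vubbuobnev → vibbiebnev.

vibbiebnev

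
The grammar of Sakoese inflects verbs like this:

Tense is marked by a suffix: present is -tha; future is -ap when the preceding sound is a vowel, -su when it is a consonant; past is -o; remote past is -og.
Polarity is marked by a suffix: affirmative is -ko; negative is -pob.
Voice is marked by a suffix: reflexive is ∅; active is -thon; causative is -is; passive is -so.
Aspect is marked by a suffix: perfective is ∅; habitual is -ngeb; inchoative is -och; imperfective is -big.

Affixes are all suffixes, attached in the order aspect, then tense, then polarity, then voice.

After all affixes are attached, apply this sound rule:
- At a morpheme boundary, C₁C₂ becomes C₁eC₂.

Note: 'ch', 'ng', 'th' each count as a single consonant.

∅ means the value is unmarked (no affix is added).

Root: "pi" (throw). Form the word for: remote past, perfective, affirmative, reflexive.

piogeko

aspect = perfective: zero marking, form stays pi.
Attach tense remote past -og → piog.
Attach polarity affirmative -ko → piogko.
voice = reflexive: zero marking, form stays piogko.
Apply epenthesis: piogko → piogeko.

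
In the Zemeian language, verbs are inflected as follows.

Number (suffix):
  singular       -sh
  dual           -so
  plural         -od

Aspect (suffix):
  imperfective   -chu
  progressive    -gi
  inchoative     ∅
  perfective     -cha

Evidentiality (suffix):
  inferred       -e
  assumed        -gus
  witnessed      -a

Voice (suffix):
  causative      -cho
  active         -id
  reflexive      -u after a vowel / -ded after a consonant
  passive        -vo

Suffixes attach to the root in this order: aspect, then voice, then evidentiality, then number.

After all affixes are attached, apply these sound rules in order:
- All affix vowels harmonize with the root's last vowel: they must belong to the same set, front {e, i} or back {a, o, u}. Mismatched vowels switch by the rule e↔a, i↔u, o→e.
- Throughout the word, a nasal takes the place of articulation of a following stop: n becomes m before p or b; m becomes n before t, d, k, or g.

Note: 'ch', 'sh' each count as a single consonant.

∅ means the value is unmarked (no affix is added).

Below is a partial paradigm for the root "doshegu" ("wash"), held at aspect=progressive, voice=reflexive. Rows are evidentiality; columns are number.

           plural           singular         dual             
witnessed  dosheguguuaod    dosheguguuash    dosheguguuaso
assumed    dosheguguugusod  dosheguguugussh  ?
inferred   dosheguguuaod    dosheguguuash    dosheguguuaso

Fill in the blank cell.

Attach aspect progressive -gi → doshegugi.
Attach voice reflexive -u (after vowel 'i') → doshegugiu.
Attach evidentiality assumed -gus → doshegugiugus.
Attach number dual -so → doshegugiugusso.
Apply vowel harmony: doshegugiugusso → dosheguguugusso.
Nasal assimilation: no change.

dosheguguugusso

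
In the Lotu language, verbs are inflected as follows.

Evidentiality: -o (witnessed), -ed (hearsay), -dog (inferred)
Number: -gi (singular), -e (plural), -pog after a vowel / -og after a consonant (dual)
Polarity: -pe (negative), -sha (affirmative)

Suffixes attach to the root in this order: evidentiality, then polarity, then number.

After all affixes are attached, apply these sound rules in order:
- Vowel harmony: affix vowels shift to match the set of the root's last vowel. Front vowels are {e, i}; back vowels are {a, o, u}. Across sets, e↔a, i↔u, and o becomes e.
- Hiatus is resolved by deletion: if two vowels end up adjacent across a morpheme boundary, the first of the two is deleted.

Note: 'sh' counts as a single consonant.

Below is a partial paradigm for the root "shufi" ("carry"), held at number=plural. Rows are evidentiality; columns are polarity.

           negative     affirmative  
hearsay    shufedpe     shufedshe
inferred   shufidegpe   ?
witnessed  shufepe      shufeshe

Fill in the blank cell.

shufidegshe

Attach evidentiality inferred -dog → shufidog.
Attach polarity affirmative -sha → shufidogsha.
Attach number plural -e → shufidogshae.
Apply vowel harmony: shufidogshae → shufidegshee.
Apply vowel deletion: shufidegshee → shufidegshe.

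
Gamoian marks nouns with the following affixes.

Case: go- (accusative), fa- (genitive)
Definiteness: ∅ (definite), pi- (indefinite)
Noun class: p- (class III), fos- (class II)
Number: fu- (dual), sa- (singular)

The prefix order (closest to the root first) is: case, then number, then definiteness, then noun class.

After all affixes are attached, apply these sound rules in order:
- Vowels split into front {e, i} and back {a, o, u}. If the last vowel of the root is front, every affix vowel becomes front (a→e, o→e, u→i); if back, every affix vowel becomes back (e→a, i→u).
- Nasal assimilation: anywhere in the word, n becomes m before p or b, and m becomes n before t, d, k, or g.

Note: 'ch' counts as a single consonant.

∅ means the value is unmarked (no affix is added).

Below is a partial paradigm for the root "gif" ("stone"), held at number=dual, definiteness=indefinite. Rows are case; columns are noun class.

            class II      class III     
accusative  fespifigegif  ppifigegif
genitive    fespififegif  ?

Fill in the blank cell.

ppififegif

Attach case genitive fa- → fagif.
Attach number dual fu- → fufagif.
Attach definiteness indefinite pi- → pifufagif.
Attach noun class class III p- → ppifufagif.
Apply vowel harmony: ppifufagif → ppififegif.
Nasal assimilation: no change.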